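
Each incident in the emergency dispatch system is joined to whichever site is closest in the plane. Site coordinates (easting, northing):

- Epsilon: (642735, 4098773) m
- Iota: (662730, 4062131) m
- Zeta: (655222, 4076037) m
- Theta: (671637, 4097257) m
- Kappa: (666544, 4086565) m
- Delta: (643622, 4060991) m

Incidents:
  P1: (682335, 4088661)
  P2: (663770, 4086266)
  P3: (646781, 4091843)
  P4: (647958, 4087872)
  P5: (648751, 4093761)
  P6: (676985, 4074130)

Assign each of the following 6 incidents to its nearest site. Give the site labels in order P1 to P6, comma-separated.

P1 → Theta (d²=188338420.00)
P2 → Kappa (d²=7784477.00)
P3 → Epsilon (d²=64395016.00)
P4 → Epsilon (d²=146111530.00)
P5 → Epsilon (d²=61312400.00)
P6 → Kappa (d²=263643706.00)

Theta, Kappa, Epsilon, Epsilon, Epsilon, Kappa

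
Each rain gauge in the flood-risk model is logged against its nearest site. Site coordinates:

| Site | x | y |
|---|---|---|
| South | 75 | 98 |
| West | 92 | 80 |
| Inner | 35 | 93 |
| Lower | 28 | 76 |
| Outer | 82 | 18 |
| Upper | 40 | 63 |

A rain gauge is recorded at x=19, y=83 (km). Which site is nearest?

Squared distances to each site:
South: 3361.000; West: 5338.000; Inner: 356.000; Lower: 130.000; Outer: 8194.000; Upper: 841.000.
Minimum at Lower.

Lower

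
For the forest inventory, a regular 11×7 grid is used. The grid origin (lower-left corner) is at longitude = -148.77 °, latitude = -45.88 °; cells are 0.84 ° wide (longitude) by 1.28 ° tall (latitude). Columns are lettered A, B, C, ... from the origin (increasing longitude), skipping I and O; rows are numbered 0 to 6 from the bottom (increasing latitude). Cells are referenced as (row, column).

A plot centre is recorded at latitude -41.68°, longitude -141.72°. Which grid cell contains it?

(3, J)

Column index: ⌊(-141.72 − -148.77) / 0.84⌋ = ⌊8.393⌋ = 8 → column J
Row offset from origin: ⌊(-41.68 − -45.88) / 1.28⌋ = ⌊3.281⌋ = 3 → row 3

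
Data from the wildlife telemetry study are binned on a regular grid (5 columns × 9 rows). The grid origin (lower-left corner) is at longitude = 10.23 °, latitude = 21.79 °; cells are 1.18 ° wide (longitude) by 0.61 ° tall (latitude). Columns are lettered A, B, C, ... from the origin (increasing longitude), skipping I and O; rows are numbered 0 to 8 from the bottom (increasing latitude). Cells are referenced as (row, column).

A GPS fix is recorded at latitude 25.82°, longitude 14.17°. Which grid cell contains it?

(6, D)

Column index: ⌊(14.17 − 10.23) / 1.18⌋ = ⌊3.339⌋ = 3 → column D
Row offset from origin: ⌊(25.82 − 21.79) / 0.61⌋ = ⌊6.607⌋ = 6 → row 6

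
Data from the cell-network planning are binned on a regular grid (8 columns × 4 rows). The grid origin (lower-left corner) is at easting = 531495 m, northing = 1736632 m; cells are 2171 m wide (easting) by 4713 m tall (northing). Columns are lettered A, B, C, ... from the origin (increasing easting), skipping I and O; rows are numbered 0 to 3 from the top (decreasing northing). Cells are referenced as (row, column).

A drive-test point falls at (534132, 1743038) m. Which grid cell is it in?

(2, B)

Column index: ⌊(534132 − 531495) / 2171⌋ = ⌊1.215⌋ = 1 → column B
Row offset from origin: ⌊(1743038 − 1736632) / 4713⌋ = ⌊1.359⌋ = 1 → row 2 (counted from top)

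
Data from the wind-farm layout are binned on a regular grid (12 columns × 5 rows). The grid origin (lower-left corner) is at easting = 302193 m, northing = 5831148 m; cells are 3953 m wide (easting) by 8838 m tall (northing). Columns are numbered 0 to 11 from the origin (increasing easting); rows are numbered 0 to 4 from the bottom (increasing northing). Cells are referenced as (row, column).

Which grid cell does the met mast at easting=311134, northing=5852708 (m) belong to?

(2, 2)

Column index: ⌊(311134 − 302193) / 3953⌋ = ⌊2.262⌋ = 2
Row offset from origin: ⌊(5852708 − 5831148) / 8838⌋ = ⌊2.439⌋ = 2 → row 2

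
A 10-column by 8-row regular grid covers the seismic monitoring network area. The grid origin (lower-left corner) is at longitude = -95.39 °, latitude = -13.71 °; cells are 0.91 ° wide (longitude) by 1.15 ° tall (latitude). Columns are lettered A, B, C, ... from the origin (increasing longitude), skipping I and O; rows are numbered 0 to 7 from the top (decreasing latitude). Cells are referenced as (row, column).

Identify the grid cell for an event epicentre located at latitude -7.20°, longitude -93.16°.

Column index: ⌊(-93.16 − -95.39) / 0.91⌋ = ⌊2.451⌋ = 2 → column C
Row offset from origin: ⌊(-7.20 − -13.71) / 1.15⌋ = ⌊5.661⌋ = 5 → row 2 (counted from top)

(2, C)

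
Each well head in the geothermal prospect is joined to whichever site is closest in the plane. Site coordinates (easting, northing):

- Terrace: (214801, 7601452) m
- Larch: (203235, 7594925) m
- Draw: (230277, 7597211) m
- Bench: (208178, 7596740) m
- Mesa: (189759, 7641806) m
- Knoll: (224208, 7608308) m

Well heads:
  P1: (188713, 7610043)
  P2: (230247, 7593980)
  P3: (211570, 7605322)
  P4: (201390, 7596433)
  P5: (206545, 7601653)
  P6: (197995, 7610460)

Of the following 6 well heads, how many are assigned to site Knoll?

P1 → Larch
P2 → Draw
P3 → Terrace
P4 → Larch
P5 → Bench
P6 → Larch
0 of the 6 go to Knoll.

0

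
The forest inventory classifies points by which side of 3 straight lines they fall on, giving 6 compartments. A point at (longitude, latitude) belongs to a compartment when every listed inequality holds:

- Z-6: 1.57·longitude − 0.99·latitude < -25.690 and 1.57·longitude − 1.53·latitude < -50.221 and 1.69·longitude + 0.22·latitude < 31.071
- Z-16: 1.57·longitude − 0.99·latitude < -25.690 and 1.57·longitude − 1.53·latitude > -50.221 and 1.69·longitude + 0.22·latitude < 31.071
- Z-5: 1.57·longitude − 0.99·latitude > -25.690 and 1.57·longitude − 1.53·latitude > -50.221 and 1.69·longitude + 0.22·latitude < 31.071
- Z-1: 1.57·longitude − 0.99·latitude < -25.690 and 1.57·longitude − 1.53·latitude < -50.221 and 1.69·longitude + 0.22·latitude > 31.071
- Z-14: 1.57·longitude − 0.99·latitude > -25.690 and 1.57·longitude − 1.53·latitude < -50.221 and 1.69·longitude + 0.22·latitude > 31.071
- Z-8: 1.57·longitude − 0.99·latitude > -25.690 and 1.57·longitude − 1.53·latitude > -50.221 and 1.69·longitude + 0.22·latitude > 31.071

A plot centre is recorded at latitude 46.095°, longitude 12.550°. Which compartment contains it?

1.57·12.550 − 0.99·46.095 = -25.931, which is < -25.690
1.57·12.550 − 1.53·46.095 = -50.822, which is < -50.221
1.69·12.550 + 0.22·46.095 = 31.350, which is > 31.071
This sign pattern matches Z-1.

Z-1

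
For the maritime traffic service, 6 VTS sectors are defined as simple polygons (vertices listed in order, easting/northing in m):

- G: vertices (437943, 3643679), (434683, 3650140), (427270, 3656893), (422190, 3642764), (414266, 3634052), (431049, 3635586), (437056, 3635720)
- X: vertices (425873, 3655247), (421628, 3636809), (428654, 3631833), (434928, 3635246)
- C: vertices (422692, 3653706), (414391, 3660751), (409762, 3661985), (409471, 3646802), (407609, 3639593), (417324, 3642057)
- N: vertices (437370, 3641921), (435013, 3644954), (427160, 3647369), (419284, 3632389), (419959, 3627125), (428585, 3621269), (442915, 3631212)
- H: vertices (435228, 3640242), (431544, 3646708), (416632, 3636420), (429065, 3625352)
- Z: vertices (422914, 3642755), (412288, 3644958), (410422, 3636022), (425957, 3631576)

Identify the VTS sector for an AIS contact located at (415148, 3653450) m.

C

Cast a ray rightward from (415148, 3653450). For each polygon, the edges (by vertex number in listed order) whose endpoints lie on opposite sides of northing = 3653450, where each meets that height, and whether that is right or left of the point:
G: 2–3 at easting≈431049.5 (right), 3–4 at easting≈426032.1 (right) → 2 crossings.
X: 1–2 at easting≈425459.3 (right), 4–1 at easting≈426686.6 (right) → 2 crossings.
C: 3–4 at easting≈409598.4 (left), 6–1 at easting≈422574.0 (right) → 1 crossing.
N: no edge straddles that height → 0 crossings.
H: no edge straddles that height → 0 crossings.
Z: no edge straddles that height → 0 crossings.
Only C has an odd count, so the point is inside C.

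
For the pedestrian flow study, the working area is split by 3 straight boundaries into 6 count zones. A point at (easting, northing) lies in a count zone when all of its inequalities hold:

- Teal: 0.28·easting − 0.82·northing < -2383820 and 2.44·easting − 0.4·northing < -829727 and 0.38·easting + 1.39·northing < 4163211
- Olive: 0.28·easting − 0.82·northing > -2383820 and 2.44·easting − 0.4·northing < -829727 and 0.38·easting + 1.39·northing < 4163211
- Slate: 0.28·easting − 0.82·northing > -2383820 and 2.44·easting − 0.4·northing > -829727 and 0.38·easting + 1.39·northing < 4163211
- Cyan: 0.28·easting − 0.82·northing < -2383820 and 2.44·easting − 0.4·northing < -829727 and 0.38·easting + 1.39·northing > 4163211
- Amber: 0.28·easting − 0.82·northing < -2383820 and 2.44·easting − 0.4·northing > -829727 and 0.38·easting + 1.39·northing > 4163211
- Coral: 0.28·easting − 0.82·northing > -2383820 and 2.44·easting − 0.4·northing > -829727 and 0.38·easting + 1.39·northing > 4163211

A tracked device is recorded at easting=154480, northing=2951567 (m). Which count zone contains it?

0.28·154480 − 0.82·2951567 = -2377030.540, which is > -2383820
2.44·154480 − 0.4·2951567 = -803695.600, which is > -829727
0.38·154480 + 1.39·2951567 = 4161380.530, which is < 4163211
This sign pattern matches Slate.

Slate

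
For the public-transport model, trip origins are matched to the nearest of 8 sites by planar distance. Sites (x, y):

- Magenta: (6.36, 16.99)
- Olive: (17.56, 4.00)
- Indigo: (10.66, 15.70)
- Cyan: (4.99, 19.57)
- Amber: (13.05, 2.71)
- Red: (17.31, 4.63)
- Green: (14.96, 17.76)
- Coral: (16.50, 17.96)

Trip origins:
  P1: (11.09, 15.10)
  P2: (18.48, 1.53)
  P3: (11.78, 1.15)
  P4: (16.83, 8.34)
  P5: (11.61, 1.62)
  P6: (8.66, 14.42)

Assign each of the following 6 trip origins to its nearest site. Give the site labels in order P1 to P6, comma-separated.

P1 → Indigo (d²=0.54)
P2 → Olive (d²=6.95)
P3 → Amber (d²=4.05)
P4 → Red (d²=13.99)
P5 → Amber (d²=3.26)
P6 → Indigo (d²=5.64)

Indigo, Olive, Amber, Red, Amber, Indigo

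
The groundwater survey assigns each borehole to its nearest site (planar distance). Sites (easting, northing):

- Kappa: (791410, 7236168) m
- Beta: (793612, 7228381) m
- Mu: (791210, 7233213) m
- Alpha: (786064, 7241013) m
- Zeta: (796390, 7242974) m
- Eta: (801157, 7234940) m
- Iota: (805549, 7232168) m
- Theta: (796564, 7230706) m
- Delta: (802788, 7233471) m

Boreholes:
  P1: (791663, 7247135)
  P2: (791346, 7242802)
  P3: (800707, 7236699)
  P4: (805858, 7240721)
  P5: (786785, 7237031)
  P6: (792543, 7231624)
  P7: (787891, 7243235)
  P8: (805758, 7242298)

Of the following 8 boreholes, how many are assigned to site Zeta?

P1 → Zeta
P2 → Zeta
P3 → Eta
P4 → Eta
P5 → Alpha
P6 → Mu
P7 → Alpha
P8 → Eta
2 of the 8 go to Zeta.

2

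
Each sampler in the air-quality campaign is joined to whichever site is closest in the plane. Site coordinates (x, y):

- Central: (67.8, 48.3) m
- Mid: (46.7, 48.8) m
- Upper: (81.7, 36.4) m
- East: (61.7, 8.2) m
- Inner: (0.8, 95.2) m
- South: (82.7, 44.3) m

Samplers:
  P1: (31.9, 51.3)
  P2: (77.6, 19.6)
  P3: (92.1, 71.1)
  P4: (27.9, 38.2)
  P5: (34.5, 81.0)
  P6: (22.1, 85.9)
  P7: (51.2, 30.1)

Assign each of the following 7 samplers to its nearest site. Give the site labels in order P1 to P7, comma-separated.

P1 → Mid (d²=225.29)
P2 → Upper (d²=299.05)
P3 → South (d²=806.60)
P4 → Mid (d²=465.80)
P5 → Mid (d²=1185.68)
P6 → Inner (d²=540.18)
P7 → Mid (d²=369.94)

Mid, Upper, South, Mid, Mid, Inner, Mid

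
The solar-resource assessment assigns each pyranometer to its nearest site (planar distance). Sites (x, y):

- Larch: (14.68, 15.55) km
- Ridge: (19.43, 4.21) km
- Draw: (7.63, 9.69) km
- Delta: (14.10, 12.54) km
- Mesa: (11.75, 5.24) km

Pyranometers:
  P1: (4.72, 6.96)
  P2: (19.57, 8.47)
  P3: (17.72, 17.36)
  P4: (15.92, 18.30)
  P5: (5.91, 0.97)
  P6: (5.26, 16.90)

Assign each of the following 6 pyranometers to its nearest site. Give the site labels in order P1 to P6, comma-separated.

Draw, Ridge, Larch, Larch, Mesa, Draw

P1 → Draw (d²=15.92)
P2 → Ridge (d²=18.17)
P3 → Larch (d²=12.52)
P4 → Larch (d²=9.10)
P5 → Mesa (d²=52.34)
P6 → Draw (d²=57.60)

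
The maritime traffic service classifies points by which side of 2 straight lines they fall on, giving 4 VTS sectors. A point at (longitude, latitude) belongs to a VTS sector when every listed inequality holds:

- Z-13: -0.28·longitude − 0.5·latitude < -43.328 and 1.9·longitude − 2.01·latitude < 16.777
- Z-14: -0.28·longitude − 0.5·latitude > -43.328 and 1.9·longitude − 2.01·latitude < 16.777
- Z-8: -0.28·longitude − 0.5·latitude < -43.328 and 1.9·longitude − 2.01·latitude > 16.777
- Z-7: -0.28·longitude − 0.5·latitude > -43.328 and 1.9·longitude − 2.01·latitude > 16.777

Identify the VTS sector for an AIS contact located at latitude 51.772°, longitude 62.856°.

-0.28·62.856 − 0.5·51.772 = -43.486, which is < -43.328
1.9·62.856 − 2.01·51.772 = 15.365, which is < 16.777
This sign pattern matches Z-13.

Z-13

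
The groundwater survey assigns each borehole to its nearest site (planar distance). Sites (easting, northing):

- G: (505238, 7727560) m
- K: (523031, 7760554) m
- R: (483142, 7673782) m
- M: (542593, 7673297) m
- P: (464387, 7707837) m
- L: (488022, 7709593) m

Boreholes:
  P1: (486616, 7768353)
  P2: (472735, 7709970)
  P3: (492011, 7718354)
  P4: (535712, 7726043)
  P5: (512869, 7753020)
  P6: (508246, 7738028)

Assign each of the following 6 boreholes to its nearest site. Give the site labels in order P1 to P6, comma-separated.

P1 → K (d²=1386876626.00)
P2 → P (d²=74238793.00)
P3 → L (d²=92667242.00)
P4 → G (d²=930965965.00)
P5 → K (d²=160027400.00)
P6 → G (d²=118627088.00)

K, P, L, G, K, G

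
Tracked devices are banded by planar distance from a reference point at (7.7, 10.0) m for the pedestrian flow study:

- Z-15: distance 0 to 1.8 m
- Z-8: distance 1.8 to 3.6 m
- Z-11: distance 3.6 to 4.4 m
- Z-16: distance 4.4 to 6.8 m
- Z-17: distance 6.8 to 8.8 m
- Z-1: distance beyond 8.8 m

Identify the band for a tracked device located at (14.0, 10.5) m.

Z-16

Distance = √((14.0−7.7)² + (10.5−10.0)²) = √(39.690 + 0.250) = 6.320 m.
4.4 ≤ 6.320 < 6.8 → Z-16.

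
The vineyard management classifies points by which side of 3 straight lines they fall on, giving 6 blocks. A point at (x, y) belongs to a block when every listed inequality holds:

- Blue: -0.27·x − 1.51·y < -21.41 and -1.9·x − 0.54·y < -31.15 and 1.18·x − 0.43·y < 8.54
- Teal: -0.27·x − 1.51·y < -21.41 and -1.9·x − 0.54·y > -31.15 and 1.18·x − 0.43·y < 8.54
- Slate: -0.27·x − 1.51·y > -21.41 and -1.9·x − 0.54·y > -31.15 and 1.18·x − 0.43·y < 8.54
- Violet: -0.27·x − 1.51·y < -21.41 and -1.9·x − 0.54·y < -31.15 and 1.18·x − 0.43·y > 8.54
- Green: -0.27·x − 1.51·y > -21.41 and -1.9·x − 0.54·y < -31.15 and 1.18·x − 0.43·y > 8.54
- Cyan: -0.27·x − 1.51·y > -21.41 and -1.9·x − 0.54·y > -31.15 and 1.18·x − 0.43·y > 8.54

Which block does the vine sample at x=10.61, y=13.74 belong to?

Teal

-0.27·10.61 − 1.51·13.74 = -23.612, which is < -21.41
-1.9·10.61 − 0.54·13.74 = -27.579, which is > -31.15
1.18·10.61 − 0.43·13.74 = 6.612, which is < 8.54
This sign pattern matches Teal.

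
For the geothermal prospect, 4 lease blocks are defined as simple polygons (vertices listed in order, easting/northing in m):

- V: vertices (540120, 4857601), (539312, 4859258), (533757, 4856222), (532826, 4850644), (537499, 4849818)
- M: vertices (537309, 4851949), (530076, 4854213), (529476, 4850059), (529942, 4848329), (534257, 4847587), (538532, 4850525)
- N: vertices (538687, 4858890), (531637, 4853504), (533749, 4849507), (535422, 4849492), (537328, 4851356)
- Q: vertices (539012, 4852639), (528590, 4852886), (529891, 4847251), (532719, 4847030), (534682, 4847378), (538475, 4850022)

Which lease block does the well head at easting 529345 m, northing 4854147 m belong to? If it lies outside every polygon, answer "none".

Cast a ray rightward from (529345, 4854147). For each polygon, the edges (by vertex number in listed order) whose endpoints lie on opposite sides of northing = 4854147, where each meets that height, and whether that is right or left of the point:
V: 3–4 at easting≈533410.7 (right), 5–1 at easting≈538956.8 (right) → 2 crossings.
M: 1–2 at easting≈530286.9 (right), 2–3 at easting≈530066.5 (right) → 2 crossings.
N: 1–2 at easting≈532478.7 (right), 5–1 at easting≈537831.4 (right) → 2 crossings.
Q: no edge straddles that height → 0 crossings.
All counts are even, so the point lies outside every listed polygon.

none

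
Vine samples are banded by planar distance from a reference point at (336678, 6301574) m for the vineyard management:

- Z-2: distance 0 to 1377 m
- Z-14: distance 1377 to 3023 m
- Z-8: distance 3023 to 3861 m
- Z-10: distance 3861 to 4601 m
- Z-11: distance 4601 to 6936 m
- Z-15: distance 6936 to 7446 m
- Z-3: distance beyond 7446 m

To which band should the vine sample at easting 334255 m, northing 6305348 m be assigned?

Z-10

Distance = √((334255−336678)² + (6305348−6301574)²) = √(5870929.000 + 14243076.000) = 4484.864 m.
3861 ≤ 4484.864 < 4601 → Z-10.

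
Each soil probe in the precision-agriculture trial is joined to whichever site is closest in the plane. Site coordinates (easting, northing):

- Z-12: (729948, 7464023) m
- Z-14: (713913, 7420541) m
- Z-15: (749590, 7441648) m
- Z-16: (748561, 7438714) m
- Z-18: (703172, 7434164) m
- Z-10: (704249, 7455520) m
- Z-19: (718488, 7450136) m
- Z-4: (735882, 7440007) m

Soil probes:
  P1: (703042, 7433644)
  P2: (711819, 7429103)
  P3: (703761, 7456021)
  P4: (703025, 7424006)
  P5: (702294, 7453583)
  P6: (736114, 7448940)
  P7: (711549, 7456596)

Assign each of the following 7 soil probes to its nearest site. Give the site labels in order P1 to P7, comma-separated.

Z-18, Z-14, Z-10, Z-18, Z-10, Z-4, Z-10

P1 → Z-18 (d²=287300.00)
P2 → Z-14 (d²=77692680.00)
P3 → Z-10 (d²=489145.00)
P4 → Z-18 (d²=103206573.00)
P5 → Z-10 (d²=7573994.00)
P6 → Z-4 (d²=79852313.00)
P7 → Z-10 (d²=54447776.00)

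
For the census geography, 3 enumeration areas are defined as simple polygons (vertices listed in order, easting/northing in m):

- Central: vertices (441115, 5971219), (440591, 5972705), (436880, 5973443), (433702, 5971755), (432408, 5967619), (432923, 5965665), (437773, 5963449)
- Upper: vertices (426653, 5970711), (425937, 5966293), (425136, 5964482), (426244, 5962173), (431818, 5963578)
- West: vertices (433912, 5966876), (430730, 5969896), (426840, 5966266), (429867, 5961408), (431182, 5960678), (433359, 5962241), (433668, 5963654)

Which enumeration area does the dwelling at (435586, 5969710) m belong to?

Central

Cast a ray rightward from (435586, 5969710). For each polygon, the edges (by vertex number in listed order) whose endpoints lie on opposite sides of northing = 5969710, where each meets that height, and whether that is right or left of the point:
Central: 4–5 at easting≈433062.2 (left), 7–1 at easting≈440466.0 (right) → 1 crossing.
Upper: 1–2 at easting≈426490.8 (left), 5–1 at easting≈427377.8 (left) → 0 crossings.
West: 1–2 at easting≈430926.0 (left), 2–3 at easting≈430530.7 (left) → 0 crossings.
Only Central has an odd count, so the point is inside Central.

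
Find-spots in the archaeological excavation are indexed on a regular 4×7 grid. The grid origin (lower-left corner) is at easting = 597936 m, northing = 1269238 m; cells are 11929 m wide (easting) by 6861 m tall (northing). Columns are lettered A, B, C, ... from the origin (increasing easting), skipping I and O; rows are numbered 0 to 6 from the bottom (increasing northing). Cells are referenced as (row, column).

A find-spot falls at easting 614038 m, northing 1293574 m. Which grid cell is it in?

Column index: ⌊(614038 − 597936) / 11929⌋ = ⌊1.350⌋ = 1 → column B
Row offset from origin: ⌊(1293574 − 1269238) / 6861⌋ = ⌊3.547⌋ = 3 → row 3

(3, B)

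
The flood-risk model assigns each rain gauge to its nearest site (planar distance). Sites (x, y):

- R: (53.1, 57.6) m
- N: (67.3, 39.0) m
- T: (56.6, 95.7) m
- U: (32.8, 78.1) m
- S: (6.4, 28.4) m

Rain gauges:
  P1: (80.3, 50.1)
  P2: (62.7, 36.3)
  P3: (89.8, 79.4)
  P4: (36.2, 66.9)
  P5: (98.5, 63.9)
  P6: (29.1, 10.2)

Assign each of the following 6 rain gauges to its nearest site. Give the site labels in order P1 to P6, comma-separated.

P1 → N (d²=292.21)
P2 → N (d²=28.45)
P3 → T (d²=1367.93)
P4 → U (d²=137.00)
P5 → N (d²=1593.45)
P6 → S (d²=846.53)

N, N, T, U, N, S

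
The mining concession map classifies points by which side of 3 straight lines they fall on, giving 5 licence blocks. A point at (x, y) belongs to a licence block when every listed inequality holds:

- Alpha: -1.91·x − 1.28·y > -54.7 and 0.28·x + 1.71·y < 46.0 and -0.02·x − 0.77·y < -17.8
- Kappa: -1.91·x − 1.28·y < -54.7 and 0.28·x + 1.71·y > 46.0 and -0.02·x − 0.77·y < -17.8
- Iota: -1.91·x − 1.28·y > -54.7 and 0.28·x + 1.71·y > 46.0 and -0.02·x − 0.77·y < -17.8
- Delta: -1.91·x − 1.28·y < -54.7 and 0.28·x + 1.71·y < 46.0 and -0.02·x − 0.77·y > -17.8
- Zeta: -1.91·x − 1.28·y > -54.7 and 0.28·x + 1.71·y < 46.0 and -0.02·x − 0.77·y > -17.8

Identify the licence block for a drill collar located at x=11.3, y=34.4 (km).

-1.91·11.3 − 1.28·34.4 = -65.615, which is < -54.7
0.28·11.3 + 1.71·34.4 = 61.988, which is > 46.0
-0.02·11.3 − 0.77·34.4 = -26.714, which is < -17.8
This sign pattern matches Kappa.

Kappa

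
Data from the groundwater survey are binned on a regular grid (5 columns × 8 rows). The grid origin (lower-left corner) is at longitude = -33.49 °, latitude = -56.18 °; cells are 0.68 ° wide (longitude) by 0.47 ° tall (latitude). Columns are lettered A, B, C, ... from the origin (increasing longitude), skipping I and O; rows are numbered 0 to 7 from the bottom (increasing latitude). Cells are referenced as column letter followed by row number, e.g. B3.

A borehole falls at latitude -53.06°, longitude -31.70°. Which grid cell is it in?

Column index: ⌊(-31.70 − -33.49) / 0.68⌋ = ⌊2.632⌋ = 2 → column C
Row offset from origin: ⌊(-53.06 − -56.18) / 0.47⌋ = ⌊6.638⌋ = 6 → row 6

C6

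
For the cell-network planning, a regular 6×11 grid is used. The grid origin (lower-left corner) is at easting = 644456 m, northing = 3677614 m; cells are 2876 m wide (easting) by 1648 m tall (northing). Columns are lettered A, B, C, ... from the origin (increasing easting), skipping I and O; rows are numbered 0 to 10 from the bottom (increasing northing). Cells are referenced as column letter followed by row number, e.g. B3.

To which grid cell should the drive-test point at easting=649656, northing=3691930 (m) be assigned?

Column index: ⌊(649656 − 644456) / 2876⌋ = ⌊1.808⌋ = 1 → column B
Row offset from origin: ⌊(3691930 − 3677614) / 1648⌋ = ⌊8.687⌋ = 8 → row 8

B8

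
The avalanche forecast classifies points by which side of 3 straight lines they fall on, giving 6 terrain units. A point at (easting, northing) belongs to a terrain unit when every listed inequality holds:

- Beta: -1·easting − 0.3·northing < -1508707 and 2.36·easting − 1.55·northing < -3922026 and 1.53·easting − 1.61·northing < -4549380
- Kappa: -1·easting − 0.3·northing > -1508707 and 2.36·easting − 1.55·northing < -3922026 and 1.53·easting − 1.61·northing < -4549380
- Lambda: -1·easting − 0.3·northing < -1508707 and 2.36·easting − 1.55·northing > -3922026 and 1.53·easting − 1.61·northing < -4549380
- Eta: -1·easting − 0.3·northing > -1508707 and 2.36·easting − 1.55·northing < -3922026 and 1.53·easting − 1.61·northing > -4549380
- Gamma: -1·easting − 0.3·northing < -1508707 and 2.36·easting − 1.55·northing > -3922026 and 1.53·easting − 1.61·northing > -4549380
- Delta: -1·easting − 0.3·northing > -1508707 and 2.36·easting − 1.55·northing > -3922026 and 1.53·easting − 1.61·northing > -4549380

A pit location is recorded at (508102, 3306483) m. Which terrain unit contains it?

Eta

-1·508102 − 0.3·3306483 = -1500046.900, which is > -1508707
2.36·508102 − 1.55·3306483 = -3925927.930, which is < -3922026
1.53·508102 − 1.61·3306483 = -4546041.570, which is > -4549380
This sign pattern matches Eta.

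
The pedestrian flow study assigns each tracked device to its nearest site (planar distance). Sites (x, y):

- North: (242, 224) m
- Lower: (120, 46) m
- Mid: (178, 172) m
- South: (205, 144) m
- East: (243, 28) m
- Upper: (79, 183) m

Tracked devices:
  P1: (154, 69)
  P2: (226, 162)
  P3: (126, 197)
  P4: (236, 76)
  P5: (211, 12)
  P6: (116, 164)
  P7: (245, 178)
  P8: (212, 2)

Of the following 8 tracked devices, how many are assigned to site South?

1

P1 → Lower
P2 → South
P3 → Upper
P4 → East
P5 → East
P6 → Upper
P7 → North
P8 → East
1 of the 8 goes to South.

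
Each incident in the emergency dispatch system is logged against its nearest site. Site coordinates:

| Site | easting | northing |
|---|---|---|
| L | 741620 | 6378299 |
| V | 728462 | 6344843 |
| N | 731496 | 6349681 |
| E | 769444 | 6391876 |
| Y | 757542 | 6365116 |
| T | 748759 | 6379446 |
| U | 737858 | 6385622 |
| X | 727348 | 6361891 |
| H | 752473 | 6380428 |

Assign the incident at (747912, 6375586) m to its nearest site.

T

Squared distances to each site:
L: 46949633.000; V: 1323434549.000; N: 940554081.000; E: 728991124.000; Y: 202357800.000; T: 15617009.000; U: 201804212.000; X: 610431121.000; H: 44247685.000.
Minimum at T.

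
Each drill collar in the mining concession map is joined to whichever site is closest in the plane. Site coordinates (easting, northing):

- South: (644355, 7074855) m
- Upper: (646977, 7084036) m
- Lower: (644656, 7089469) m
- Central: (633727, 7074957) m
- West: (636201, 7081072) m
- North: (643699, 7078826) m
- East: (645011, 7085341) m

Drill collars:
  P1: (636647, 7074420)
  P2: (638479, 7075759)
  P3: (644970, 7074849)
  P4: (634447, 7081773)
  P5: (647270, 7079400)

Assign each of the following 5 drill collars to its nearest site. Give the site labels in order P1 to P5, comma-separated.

P1 → Central (d²=8814769.00)
P2 → Central (d²=23224708.00)
P3 → South (d²=378261.00)
P4 → West (d²=3567917.00)
P5 → North (d²=13081517.00)

Central, Central, South, West, North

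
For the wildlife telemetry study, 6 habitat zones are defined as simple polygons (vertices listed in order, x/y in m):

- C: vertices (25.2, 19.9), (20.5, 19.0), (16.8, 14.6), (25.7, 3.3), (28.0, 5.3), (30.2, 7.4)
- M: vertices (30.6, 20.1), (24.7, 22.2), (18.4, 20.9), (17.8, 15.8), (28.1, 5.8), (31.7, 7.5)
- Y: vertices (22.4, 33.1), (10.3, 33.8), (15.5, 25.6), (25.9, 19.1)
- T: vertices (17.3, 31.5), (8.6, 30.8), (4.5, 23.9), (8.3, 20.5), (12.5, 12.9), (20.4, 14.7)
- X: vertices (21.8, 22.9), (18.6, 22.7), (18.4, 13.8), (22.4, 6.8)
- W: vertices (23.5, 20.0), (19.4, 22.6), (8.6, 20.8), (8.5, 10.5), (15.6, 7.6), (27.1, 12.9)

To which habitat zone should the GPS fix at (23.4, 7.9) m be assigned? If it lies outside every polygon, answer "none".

Cast a ray rightward from (23.4, 7.9). For each polygon, the edges (by vertex number in listed order) whose endpoints lie on opposite sides of y = 7.9, where each meets that height, and whether that is right or left of the point:
C: 3–4 at x≈22.08 (left), 6–1 at x≈30.00 (right) → 1 crossing.
M: 4–5 at x≈25.94 (right), 6–1 at x≈31.67 (right) → 2 crossings.
Y: no edge straddles that height → 0 crossings.
T: no edge straddles that height → 0 crossings.
X: 3–4 at x≈21.77 (left), 4–1 at x≈22.36 (left) → 0 crossings.
W: 4–5 at x≈14.87 (left), 5–6 at x≈16.25 (left) → 0 crossings.
Only C has an odd count, so the point is inside C.

C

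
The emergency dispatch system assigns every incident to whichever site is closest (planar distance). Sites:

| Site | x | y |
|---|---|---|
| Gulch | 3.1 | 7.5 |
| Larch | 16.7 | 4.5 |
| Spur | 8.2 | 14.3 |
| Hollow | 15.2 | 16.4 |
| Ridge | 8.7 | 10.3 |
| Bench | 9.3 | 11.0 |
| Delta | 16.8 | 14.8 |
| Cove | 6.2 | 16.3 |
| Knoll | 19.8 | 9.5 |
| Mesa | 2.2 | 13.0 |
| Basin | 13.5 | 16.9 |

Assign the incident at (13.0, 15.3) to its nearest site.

Basin

Squared distances to each site:
Gulch: 158.850; Larch: 130.330; Spur: 24.040; Hollow: 6.050; Ridge: 43.490; Bench: 32.180; Delta: 14.690; Cove: 47.240; Knoll: 79.880; Mesa: 121.930; Basin: 2.810.
Minimum at Basin.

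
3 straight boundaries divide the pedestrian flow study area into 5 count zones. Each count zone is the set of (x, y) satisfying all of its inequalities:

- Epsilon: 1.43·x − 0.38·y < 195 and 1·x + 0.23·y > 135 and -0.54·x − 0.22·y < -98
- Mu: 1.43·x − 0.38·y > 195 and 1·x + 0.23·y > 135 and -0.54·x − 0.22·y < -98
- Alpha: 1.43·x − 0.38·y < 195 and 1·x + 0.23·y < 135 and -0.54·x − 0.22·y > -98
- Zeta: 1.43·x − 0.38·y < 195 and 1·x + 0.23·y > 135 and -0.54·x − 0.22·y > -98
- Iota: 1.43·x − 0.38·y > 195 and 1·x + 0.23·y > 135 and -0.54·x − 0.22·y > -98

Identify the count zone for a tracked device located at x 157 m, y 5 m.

1.43·157 − 0.38·5 = 222.610, which is > 195
1·157 + 0.23·5 = 158.150, which is > 135
-0.54·157 − 0.22·5 = -85.880, which is > -98
This sign pattern matches Iota.

Iota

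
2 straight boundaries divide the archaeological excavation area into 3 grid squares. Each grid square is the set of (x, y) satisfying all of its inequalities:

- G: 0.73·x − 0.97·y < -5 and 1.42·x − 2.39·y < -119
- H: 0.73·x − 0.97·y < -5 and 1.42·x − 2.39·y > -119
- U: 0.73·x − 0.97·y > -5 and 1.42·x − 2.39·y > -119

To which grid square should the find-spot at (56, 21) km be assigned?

U

0.73·56 − 0.97·21 = 20.510, which is > -5
1.42·56 − 2.39·21 = 29.330, which is > -119
This sign pattern matches U.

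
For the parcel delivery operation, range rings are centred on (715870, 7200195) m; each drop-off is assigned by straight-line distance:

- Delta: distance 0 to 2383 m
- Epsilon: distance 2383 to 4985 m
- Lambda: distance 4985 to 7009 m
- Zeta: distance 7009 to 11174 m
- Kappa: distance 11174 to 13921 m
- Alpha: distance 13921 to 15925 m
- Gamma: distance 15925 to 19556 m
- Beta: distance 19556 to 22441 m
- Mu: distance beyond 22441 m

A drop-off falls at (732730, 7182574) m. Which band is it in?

Distance = √((732730−715870)² + (7182574−7200195)²) = √(284259600.000 + 310499641.000) = 24387.686 m.
22441 ≤ 24387.686 < ∞ → Mu.

Mu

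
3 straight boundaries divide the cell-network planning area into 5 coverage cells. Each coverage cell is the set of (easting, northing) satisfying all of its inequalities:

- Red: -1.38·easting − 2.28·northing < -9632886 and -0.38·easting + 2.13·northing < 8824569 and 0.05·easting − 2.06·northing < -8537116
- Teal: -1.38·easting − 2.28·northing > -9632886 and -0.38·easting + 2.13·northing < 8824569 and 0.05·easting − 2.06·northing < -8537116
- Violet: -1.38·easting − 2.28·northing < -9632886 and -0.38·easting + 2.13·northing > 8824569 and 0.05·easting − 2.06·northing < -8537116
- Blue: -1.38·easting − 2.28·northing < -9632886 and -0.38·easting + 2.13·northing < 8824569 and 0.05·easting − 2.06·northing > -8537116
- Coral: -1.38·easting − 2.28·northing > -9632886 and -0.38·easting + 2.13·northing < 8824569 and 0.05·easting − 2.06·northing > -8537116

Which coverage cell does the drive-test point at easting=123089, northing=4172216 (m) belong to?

-1.38·123089 − 2.28·4172216 = -9682515.300, which is < -9632886
-0.38·123089 + 2.13·4172216 = 8840046.260, which is > 8824569
0.05·123089 − 2.06·4172216 = -8588610.510, which is < -8537116
This sign pattern matches Violet.

Violet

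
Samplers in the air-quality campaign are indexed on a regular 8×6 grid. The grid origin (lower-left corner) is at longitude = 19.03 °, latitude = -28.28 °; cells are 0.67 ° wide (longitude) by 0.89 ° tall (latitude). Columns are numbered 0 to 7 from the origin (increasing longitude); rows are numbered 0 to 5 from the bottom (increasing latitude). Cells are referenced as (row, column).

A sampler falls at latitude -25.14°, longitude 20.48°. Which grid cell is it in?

Column index: ⌊(20.48 − 19.03) / 0.67⌋ = ⌊2.164⌋ = 2
Row offset from origin: ⌊(-25.14 − -28.28) / 0.89⌋ = ⌊3.528⌋ = 3 → row 3

(3, 2)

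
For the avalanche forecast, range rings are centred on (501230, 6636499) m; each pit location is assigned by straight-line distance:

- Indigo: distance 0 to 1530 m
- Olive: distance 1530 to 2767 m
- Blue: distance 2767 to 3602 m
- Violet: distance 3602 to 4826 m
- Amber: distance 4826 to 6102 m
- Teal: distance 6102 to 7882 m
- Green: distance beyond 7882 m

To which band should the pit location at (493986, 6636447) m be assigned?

Distance = √((493986−501230)² + (6636447−6636499)²) = √(52475536.000 + 2704.000) = 7244.187 m.
6102 ≤ 7244.187 < 7882 → Teal.

Teal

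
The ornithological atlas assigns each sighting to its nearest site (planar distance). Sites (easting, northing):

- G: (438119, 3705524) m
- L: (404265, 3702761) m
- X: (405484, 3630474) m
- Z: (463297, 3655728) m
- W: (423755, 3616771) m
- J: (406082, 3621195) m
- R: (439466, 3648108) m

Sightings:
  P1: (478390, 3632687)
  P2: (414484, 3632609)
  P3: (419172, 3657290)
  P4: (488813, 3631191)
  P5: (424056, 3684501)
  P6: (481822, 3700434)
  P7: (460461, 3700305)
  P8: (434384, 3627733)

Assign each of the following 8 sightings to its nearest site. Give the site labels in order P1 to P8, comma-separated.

Z, X, R, Z, G, G, G, W

P1 → Z (d²=758686330.00)
P2 → X (d²=85558225.00)
P3 → R (d²=496155560.00)
P4 → Z (d²=1253130625.00)
P5 → G (d²=639734498.00)
P6 → G (d²=1935860309.00)
P7 → G (d²=526402925.00)
P8 → W (d²=233141085.00)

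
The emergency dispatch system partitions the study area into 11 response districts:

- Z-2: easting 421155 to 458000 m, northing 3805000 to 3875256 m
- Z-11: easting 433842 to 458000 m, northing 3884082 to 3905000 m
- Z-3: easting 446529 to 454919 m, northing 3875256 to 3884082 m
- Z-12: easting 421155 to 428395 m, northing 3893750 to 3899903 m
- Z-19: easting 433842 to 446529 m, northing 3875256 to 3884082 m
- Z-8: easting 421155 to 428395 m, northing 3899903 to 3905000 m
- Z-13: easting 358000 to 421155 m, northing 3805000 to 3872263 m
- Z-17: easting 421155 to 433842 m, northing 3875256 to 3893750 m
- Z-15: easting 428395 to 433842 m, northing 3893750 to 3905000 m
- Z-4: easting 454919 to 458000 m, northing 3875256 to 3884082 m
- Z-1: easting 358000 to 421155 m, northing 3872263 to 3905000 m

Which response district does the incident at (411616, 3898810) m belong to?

Z-1

The point has easting = 411616 and northing = 3898810.
Only Z-1 satisfies 358000 ≤ easting ≤ 421155 and 3872263 ≤ northing ≤ 3905000.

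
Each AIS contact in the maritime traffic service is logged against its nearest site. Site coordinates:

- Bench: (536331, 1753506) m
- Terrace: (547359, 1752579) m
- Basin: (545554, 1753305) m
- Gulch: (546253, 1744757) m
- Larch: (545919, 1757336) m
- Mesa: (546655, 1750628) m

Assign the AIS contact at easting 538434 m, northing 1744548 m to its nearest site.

Squared distances to each site:
Bench: 84668373.000; Terrace: 144152586.000; Basin: 127379449.000; Gulch: 61180442.000; Larch: 219558169.000; Mesa: 104551241.000.
Minimum at Gulch.

Gulch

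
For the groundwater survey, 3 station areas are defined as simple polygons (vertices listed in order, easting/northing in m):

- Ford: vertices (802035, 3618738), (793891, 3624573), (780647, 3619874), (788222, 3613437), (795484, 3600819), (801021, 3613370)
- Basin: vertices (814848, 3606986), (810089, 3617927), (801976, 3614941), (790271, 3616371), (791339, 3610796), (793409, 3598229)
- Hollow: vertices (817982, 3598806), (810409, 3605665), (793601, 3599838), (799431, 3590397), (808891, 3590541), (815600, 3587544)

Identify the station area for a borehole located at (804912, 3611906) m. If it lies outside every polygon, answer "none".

Cast a ray rightward from (804912, 3611906). For each polygon, the edges (by vertex number in listed order) whose endpoints lie on opposite sides of northing = 3611906, where each meets that height, and whether that is right or left of the point:
Ford: 4–5 at easting≈789103.1 (left), 5–6 at easting≈800375.1 (left) → 0 crossings.
Basin: 1–2 at easting≈812708.0 (right), 4–5 at easting≈791126.4 (left) → 1 crossing.
Hollow: no edge straddles that height → 0 crossings.
Only Basin has an odd count, so the point is inside Basin.

Basin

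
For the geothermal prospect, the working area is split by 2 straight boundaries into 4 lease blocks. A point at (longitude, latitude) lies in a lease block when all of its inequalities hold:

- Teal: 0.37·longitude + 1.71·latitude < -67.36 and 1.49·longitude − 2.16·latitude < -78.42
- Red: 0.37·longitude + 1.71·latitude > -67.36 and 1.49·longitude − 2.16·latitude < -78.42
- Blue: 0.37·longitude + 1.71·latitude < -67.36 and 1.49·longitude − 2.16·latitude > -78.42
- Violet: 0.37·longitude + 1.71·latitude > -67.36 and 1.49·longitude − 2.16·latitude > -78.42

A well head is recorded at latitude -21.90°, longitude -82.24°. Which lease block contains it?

Blue

0.37·-82.24 + 1.71·-21.90 = -67.878, which is < -67.36
1.49·-82.24 − 2.16·-21.90 = -75.234, which is > -78.42
This sign pattern matches Blue.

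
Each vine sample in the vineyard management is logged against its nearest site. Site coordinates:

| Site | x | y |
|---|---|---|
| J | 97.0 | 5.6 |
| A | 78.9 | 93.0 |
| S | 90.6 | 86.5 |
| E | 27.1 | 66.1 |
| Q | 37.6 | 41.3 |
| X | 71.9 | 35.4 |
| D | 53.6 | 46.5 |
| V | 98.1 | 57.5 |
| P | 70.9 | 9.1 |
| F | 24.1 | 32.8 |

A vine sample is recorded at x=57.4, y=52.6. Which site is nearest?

D

Squared distances to each site:
J: 3777.160; A: 2094.410; S: 2251.450; E: 1100.340; Q: 519.730; X: 506.090; D: 51.650; V: 1680.500; P: 2074.500; F: 1500.930.
Minimum at D.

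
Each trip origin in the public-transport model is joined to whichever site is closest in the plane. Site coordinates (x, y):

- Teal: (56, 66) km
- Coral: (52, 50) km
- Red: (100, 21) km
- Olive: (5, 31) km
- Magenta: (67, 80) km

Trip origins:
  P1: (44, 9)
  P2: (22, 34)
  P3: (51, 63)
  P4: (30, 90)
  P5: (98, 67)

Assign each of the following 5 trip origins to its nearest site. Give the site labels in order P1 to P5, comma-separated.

Coral, Olive, Teal, Teal, Magenta

P1 → Coral (d²=1745.00)
P2 → Olive (d²=298.00)
P3 → Teal (d²=34.00)
P4 → Teal (d²=1252.00)
P5 → Magenta (d²=1130.00)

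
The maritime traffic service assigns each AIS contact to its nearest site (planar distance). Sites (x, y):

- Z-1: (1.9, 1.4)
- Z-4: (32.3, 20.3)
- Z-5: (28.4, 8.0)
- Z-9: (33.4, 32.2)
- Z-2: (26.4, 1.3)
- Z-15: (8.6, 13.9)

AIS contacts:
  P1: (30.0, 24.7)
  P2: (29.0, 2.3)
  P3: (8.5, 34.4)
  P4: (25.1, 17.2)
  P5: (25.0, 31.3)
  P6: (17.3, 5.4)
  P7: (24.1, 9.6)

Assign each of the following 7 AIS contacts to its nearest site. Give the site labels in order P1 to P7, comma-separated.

P1 → Z-4 (d²=24.65)
P2 → Z-2 (d²=7.76)
P3 → Z-15 (d²=420.26)
P4 → Z-4 (d²=61.45)
P5 → Z-9 (d²=71.37)
P6 → Z-2 (d²=99.62)
P7 → Z-5 (d²=21.05)

Z-4, Z-2, Z-15, Z-4, Z-9, Z-2, Z-5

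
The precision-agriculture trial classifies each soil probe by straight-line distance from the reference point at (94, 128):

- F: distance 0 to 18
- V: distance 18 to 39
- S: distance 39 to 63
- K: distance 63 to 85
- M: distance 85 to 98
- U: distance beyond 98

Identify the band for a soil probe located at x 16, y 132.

Distance = √((16−94)² + (132−128)²) = √(6084.000 + 16.000) = 78.102.
63 ≤ 78.102 < 85 → K.

K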